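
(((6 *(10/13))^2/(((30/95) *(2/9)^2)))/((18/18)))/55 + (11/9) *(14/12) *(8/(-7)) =1164794/50193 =23.21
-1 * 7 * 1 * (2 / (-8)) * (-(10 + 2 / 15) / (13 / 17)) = -4522 / 195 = -23.19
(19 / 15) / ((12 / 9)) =19 / 20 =0.95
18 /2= 9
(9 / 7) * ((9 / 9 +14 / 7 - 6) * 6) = -162 / 7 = -23.14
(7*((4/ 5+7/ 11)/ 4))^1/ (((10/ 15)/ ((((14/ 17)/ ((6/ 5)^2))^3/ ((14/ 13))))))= 1100815625/ 1680953472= 0.65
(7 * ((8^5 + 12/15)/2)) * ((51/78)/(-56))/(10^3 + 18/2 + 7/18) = -6267033/4723940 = -1.33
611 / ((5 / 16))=9776 / 5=1955.20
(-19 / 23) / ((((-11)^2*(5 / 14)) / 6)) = -1596 / 13915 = -0.11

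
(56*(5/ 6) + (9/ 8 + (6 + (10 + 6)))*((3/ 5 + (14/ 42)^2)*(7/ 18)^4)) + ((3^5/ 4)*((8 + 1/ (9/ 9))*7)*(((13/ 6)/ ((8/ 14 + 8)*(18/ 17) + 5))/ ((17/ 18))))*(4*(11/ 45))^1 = 1299570776063/ 1978141500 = 656.97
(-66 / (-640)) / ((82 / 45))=297 / 5248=0.06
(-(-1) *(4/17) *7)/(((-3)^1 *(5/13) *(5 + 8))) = -28/255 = -0.11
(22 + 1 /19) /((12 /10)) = 2095 /114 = 18.38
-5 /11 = -0.45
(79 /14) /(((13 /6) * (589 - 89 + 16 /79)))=6241 /1198652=0.01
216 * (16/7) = 3456/7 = 493.71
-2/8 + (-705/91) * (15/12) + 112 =9288/91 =102.07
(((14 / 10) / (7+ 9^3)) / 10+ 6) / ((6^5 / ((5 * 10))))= 220807 / 5723136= 0.04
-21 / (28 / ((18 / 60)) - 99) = 63 / 17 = 3.71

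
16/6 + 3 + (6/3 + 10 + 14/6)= 20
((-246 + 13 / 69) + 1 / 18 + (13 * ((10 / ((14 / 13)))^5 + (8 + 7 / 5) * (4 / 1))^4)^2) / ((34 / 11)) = 991895218854426276162467236299903241964156484352012105878586784846706318863803660021 / 35007483550998233565350172273326967998437500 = 28333805182239170709985620000000000000000.00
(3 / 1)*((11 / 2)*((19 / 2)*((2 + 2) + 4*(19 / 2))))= 6583.50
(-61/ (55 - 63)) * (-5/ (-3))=305/ 24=12.71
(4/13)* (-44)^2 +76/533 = 317580/533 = 595.83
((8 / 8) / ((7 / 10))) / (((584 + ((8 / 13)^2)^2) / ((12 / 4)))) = 28561 / 3892868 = 0.01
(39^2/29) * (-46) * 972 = -68006952/29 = -2345067.31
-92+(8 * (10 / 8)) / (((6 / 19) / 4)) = 104 / 3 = 34.67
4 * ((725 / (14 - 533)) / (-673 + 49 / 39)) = 18850 / 2266127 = 0.01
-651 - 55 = -706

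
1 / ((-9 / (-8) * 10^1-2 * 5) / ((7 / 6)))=0.93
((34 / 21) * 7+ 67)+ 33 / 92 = 21719 / 276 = 78.69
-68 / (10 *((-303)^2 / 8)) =-272 / 459045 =-0.00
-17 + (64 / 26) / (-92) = -5091 / 299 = -17.03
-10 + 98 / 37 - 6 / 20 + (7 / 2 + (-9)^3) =-733.15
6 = 6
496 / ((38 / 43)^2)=229276 / 361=635.11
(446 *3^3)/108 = 223/2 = 111.50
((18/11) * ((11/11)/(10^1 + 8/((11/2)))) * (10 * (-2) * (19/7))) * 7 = -380/7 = -54.29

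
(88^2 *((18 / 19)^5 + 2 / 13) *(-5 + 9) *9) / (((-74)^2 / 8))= 16457501592576 / 44067133903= 373.46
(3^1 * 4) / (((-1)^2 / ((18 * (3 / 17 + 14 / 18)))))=3504 / 17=206.12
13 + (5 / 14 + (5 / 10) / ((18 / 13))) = 13.72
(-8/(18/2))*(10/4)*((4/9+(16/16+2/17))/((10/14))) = -6692/1377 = -4.86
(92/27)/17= 92/459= 0.20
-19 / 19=-1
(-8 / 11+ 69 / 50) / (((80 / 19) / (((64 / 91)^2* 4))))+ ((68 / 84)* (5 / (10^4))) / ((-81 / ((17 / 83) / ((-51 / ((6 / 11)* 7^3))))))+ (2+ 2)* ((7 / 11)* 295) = 1380144484017977 / 1837214379000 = 751.22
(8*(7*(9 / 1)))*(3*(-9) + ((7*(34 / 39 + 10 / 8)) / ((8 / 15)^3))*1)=118929951 / 3328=35736.16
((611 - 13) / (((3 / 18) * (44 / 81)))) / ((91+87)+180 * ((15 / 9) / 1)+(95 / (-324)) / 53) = 1247666004 / 90289331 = 13.82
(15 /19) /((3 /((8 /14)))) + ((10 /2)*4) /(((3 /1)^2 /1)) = 2.37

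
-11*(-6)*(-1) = -66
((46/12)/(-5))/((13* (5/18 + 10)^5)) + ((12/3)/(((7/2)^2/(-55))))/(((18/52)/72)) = -2578208321614923856/690189072015625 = -3735.51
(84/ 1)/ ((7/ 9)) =108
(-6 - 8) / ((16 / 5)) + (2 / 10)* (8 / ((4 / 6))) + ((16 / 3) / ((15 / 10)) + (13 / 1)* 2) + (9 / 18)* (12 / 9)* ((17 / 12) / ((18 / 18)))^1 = 1141 / 40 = 28.52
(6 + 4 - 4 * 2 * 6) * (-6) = 228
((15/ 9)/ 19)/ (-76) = -5/ 4332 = -0.00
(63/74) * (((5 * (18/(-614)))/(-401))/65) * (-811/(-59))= 459837/6987307106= 0.00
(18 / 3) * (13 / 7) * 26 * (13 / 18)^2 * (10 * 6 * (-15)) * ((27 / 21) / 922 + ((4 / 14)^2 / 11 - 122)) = 28858270028250 / 1739353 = 16591381.98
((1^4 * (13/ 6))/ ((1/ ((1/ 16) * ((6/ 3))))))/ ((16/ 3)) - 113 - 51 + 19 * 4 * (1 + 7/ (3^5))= -5334953/ 62208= -85.76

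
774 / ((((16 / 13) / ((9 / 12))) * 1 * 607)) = 0.78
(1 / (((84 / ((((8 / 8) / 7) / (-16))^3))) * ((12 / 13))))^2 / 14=169 / 28077422419183140864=0.00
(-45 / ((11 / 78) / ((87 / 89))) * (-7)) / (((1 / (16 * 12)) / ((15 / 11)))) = 6156259200 / 10769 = 571664.89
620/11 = 56.36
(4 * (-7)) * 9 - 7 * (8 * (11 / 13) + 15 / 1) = -5257 / 13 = -404.38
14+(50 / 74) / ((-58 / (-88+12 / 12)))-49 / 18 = 4093 / 333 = 12.29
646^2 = 417316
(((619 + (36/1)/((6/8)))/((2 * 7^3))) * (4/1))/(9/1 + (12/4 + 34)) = 29/343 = 0.08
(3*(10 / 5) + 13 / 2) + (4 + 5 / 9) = 307 / 18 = 17.06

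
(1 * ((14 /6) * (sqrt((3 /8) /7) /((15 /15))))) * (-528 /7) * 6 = -264 * sqrt(42) /7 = -244.42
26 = 26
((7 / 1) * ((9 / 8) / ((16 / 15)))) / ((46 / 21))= 19845 / 5888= 3.37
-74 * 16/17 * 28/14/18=-1184/153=-7.74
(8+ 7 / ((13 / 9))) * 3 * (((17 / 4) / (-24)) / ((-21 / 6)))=2839 / 1456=1.95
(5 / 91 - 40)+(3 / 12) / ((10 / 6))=-39.80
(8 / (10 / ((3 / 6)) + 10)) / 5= 4 / 75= 0.05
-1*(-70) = 70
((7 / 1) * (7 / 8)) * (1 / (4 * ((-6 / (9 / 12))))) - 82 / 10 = -10741 / 1280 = -8.39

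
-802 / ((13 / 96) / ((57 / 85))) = -4388544 / 1105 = -3971.53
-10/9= -1.11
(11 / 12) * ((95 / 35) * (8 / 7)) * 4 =11.37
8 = 8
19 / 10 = 1.90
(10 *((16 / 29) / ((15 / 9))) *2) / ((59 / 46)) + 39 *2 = 142290 / 1711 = 83.16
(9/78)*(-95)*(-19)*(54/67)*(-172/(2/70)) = -880154100/871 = -1010509.87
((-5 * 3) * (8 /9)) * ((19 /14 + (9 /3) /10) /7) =-464 /147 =-3.16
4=4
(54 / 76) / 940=27 / 35720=0.00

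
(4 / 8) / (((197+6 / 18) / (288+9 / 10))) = 0.73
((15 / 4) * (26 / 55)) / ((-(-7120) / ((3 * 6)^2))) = 3159 / 39160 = 0.08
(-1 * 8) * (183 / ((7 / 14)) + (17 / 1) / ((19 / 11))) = -57128 / 19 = -3006.74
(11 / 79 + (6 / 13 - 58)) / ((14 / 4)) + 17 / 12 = -1292563 / 86268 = -14.98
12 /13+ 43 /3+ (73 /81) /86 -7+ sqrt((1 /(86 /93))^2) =423281 /45279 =9.35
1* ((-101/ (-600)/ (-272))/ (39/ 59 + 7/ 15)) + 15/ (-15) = -10864199/ 10858240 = -1.00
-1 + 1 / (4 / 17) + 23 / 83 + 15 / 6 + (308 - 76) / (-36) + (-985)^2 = 2899031053 / 2988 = 970224.58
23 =23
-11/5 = -2.20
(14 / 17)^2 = 196 / 289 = 0.68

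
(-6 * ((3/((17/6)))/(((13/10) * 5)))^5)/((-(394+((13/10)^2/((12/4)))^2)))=32651735040000/18708964815147709661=0.00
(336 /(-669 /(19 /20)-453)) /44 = -76 /11517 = -0.01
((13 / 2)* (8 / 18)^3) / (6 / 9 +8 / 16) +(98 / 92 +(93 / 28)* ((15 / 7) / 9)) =2568989 / 1095444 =2.35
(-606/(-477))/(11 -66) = -202/8745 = -0.02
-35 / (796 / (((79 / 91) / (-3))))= 395 / 31044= 0.01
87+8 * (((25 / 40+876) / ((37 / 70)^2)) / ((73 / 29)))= 1005241819 / 99937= 10058.76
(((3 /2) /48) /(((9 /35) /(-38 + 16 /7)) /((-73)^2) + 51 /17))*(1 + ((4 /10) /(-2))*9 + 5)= 4662875 /106579952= 0.04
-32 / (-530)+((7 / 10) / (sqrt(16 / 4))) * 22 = 4113 / 530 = 7.76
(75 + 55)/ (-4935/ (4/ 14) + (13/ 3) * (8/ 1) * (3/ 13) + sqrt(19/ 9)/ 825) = -54993043462500/ 7303287683525549 - 1287000 * sqrt(19)/ 7303287683525549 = -0.01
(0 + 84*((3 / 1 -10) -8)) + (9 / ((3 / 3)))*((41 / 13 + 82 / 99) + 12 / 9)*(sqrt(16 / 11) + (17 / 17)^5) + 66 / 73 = -12644309 / 10439 + 27364*sqrt(11) / 1573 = -1153.56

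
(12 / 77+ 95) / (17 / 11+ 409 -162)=7327 / 19138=0.38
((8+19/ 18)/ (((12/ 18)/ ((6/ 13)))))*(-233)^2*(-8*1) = -35396428/ 13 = -2722802.15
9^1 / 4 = 9 / 4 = 2.25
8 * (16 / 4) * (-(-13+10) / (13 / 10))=960 / 13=73.85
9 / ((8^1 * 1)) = 9 / 8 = 1.12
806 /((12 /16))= 3224 /3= 1074.67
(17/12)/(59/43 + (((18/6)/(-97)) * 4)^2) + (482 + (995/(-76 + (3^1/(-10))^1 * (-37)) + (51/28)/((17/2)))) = 120322462861/257151972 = 467.90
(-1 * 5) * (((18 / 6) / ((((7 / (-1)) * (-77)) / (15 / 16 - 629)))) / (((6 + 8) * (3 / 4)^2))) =2.22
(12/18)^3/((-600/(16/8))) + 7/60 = 937/8100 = 0.12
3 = 3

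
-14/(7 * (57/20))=-40/57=-0.70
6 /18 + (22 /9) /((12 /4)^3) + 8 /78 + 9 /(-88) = 117913 /277992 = 0.42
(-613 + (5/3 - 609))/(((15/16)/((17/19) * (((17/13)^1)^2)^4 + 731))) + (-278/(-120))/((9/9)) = -2682369426960123181/2789799065820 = -961491.98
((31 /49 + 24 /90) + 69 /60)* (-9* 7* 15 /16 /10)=-10845 /896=-12.10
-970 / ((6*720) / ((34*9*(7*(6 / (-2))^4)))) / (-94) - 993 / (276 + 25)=93063225 / 226352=411.14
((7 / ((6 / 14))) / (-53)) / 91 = -7 / 2067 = -0.00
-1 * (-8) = 8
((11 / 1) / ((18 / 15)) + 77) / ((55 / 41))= 1927 / 30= 64.23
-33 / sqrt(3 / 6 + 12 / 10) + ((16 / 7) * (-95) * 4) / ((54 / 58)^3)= -148285120 / 137781 - 33 * sqrt(170) / 17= -1101.55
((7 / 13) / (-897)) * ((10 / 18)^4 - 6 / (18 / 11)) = 164024 / 76507821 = 0.00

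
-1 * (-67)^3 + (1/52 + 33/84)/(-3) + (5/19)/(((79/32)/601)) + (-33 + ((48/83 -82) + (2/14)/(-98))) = 167050485879531/555515597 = 300712.50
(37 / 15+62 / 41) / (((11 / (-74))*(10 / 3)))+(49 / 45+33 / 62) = -40321397 / 6291450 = -6.41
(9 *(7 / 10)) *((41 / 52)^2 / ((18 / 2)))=11767 / 27040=0.44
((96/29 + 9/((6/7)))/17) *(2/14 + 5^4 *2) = 7009551/6902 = 1015.58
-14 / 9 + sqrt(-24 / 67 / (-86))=-1.49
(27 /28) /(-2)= -0.48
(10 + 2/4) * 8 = 84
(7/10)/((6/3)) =7/20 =0.35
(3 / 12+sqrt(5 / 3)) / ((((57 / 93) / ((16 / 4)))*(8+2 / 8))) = 124 / 627+496*sqrt(15) / 1881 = 1.22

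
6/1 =6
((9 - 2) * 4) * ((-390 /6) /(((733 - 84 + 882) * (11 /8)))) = -14560 /16841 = -0.86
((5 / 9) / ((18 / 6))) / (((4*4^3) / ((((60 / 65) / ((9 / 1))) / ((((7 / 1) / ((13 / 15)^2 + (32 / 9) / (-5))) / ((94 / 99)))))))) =47 / 116756640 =0.00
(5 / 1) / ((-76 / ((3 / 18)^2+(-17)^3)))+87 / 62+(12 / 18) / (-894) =4102467325 / 12637584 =324.62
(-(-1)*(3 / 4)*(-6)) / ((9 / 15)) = -15 / 2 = -7.50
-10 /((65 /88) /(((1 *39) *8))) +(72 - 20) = -4172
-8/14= -4/7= -0.57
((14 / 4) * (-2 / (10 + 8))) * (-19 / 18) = 133 / 324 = 0.41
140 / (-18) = -70 / 9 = -7.78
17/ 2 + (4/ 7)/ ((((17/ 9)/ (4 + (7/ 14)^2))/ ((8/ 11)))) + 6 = 2377/ 154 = 15.44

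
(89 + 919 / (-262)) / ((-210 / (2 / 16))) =-22399 / 440160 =-0.05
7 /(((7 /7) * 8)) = 7 /8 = 0.88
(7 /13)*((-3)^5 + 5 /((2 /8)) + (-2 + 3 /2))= -3129 /26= -120.35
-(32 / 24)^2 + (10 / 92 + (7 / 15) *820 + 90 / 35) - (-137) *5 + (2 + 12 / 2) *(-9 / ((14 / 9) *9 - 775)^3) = 1364755733985409 / 1277180712738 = 1068.57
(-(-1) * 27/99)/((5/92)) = 276/55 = 5.02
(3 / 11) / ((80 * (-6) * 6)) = -1 / 10560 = -0.00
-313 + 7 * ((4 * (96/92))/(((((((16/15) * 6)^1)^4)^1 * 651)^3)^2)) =-1083897742100965914849540387157536522223708350742467167/3462932083389667459583196125103950550425920113475584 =-313.00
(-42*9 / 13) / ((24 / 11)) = -13.33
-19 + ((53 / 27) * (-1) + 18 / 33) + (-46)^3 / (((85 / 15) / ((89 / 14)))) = -3860045348 / 35343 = -109216.69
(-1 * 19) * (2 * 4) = -152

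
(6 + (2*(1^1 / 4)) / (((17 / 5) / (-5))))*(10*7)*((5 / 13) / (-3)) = -31325 / 663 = -47.25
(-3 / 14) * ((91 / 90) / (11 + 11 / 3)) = -13 / 880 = -0.01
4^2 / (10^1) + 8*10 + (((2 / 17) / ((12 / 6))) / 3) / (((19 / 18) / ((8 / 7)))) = 922728 / 11305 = 81.62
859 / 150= 5.73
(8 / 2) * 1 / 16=1 / 4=0.25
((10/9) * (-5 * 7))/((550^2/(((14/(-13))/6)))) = 49/2123550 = 0.00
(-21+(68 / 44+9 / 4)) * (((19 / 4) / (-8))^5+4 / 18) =-33931747561 / 13287555072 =-2.55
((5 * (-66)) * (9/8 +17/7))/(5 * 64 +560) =-597/448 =-1.33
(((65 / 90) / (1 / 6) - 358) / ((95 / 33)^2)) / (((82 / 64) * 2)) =-16.65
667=667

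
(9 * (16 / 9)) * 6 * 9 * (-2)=-1728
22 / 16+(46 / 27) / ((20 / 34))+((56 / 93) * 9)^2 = 34915013 / 1037880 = 33.64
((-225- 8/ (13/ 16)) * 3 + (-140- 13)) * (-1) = 857.54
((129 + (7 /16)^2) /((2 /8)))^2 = 1093823329 /4096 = 267046.71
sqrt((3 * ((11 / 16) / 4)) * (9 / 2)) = 3 * sqrt(66) / 16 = 1.52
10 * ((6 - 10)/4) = -10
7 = 7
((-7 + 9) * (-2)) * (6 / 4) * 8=-48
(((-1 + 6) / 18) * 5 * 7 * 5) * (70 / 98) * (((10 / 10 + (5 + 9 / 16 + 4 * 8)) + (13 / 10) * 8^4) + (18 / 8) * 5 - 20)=53546125 / 288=185924.05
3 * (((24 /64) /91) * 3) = 27 /728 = 0.04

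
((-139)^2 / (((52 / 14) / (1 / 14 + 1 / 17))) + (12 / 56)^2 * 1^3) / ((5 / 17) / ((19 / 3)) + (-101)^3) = -139415293 / 211985451496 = -0.00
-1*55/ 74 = -55/ 74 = -0.74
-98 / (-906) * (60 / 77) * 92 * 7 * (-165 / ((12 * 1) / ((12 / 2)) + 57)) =-1352400 / 8909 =-151.80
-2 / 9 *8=-16 / 9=-1.78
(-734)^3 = -395446904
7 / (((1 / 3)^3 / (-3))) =-567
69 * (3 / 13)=207 / 13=15.92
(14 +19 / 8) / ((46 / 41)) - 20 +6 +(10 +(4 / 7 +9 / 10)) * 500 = 14776733 / 2576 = 5736.31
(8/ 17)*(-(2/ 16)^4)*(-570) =285/ 4352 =0.07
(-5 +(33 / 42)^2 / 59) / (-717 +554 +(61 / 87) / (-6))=15059439 / 492319954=0.03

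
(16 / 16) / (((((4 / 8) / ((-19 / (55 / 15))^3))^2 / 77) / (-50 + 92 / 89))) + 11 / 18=-75329814066346639 / 258003702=-291971834.06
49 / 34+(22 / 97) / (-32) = 37837 / 26384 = 1.43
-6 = -6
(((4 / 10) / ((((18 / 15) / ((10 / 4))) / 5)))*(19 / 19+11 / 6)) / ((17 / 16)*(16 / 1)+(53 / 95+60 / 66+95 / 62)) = 0.59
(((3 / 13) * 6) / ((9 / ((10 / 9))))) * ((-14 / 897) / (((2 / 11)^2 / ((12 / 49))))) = -4840 / 244881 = -0.02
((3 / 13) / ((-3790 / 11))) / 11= -3 / 49270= -0.00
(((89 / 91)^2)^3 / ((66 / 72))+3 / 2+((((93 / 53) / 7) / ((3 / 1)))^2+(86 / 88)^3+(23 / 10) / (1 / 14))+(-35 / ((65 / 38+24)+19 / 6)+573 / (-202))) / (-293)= -1781554869632177834582487053 / 16546911963255769469332678720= -0.11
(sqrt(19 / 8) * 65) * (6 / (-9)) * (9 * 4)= -390 * sqrt(38)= -2404.12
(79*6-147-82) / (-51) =-245 / 51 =-4.80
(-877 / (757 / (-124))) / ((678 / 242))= 13158508 / 256623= 51.28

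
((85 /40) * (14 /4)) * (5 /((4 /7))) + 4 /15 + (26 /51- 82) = -87831 /5440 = -16.15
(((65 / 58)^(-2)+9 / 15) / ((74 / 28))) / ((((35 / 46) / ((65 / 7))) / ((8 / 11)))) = 4341664 / 925925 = 4.69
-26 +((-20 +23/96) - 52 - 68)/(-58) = -131351/5568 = -23.59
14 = 14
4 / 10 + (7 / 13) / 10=59 / 130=0.45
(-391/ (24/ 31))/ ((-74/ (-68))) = -206057/ 444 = -464.09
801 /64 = 12.52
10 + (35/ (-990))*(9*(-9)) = 283/ 22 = 12.86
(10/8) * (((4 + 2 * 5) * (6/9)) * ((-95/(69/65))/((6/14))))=-1512875/621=-2436.19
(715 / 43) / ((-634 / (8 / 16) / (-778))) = 278135 / 27262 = 10.20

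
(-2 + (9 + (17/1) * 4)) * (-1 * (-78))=5850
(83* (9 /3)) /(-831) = -83 /277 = -0.30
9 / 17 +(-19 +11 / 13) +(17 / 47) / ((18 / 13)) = -3246329 / 186966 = -17.36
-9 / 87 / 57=-1 / 551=-0.00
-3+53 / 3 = 44 / 3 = 14.67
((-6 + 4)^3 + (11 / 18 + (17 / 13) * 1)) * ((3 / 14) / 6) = -1423 / 6552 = -0.22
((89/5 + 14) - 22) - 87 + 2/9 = -3464/45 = -76.98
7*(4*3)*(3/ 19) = 252/ 19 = 13.26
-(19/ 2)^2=-361/ 4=-90.25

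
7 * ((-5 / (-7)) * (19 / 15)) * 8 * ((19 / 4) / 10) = 361 / 15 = 24.07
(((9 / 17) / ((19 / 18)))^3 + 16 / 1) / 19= 543423800 / 640267073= 0.85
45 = 45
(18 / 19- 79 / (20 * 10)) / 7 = 2099 / 26600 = 0.08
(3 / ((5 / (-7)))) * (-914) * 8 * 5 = 153552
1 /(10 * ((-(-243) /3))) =1 /810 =0.00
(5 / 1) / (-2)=-5 / 2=-2.50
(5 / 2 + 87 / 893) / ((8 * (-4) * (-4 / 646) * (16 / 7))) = 552041 / 96256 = 5.74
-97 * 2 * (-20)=3880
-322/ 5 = -64.40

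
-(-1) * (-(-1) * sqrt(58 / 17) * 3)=3 * sqrt(986) / 17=5.54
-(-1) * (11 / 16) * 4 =11 / 4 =2.75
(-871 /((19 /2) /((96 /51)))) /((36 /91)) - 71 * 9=-3125749 /2907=-1075.25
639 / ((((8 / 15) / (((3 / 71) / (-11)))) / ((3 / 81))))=-0.17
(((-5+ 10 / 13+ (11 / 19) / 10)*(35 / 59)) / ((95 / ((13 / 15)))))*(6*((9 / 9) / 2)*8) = -288596 / 532475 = -0.54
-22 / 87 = -0.25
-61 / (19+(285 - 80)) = -61 / 224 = -0.27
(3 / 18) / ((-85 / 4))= -2 / 255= -0.01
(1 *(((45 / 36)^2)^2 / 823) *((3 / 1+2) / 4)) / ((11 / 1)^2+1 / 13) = 40625 / 1326491648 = 0.00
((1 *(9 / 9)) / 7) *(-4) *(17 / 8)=-17 / 14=-1.21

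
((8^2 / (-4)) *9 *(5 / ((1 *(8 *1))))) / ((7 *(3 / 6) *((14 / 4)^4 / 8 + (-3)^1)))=-23040 / 14119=-1.63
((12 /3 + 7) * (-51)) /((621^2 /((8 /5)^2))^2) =-765952 /30983121016875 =-0.00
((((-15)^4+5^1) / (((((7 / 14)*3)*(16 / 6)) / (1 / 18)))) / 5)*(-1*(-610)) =1544215 / 18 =85789.72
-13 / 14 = -0.93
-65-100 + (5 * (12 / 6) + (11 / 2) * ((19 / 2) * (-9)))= -2501 / 4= -625.25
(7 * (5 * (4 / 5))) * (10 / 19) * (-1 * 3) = -44.21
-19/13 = -1.46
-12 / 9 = -4 / 3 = -1.33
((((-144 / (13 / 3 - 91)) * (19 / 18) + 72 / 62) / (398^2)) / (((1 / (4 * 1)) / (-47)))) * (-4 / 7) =1104312 / 558572105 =0.00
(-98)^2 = 9604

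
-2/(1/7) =-14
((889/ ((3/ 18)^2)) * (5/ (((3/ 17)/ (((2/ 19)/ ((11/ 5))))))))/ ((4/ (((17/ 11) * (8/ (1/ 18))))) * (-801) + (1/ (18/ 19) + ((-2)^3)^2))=792784800/ 925661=856.45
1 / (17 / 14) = 14 / 17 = 0.82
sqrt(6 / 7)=sqrt(42) / 7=0.93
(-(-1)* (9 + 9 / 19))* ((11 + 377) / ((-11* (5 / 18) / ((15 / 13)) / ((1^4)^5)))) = -3771360 / 2717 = -1388.06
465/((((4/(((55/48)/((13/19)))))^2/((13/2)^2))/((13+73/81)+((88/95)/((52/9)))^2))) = 16134728390935/336420864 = 47959.95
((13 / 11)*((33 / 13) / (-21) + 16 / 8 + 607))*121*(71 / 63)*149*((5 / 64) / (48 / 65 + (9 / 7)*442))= 2007.38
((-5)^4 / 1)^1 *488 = 305000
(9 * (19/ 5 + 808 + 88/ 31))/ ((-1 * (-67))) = 1136421/ 10385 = 109.43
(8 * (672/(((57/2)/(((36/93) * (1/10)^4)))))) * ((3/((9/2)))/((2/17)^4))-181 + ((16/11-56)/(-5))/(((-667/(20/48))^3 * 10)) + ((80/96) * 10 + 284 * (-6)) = -320327657745509289641/173032622934930000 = -1851.26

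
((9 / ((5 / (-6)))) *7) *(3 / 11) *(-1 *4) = 82.47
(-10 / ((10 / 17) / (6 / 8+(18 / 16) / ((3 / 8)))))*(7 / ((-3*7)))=21.25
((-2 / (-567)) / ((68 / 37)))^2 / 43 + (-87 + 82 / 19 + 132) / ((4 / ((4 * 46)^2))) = 126738234512948827 / 303630929028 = 417408.84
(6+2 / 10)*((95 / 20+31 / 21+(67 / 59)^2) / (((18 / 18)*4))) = 68126809 / 5848080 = 11.65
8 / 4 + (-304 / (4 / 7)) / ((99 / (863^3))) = -341935364006 / 99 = -3453892565.72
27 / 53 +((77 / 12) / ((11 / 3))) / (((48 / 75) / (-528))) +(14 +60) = -290279 / 212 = -1369.24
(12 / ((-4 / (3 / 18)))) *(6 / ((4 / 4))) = -3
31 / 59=0.53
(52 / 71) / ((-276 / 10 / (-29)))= 3770 / 4899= 0.77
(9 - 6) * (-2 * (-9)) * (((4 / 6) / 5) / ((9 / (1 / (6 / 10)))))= 4 / 3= 1.33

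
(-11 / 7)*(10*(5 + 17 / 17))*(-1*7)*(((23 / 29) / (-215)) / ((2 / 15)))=-22770 / 1247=-18.26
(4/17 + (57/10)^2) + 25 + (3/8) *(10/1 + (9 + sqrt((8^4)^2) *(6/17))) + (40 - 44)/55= 22697881/37400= 606.90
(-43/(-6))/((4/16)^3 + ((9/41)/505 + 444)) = 28490080/1765123683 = 0.02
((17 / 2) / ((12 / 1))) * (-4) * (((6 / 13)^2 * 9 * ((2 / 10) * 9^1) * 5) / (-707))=8262 / 119483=0.07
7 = 7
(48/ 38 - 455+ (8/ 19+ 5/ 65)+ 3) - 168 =-152705/ 247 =-618.24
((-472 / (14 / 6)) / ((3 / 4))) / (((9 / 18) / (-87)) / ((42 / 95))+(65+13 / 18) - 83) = 1971072 / 126361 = 15.60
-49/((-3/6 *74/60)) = 2940/37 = 79.46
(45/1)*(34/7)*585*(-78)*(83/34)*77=-1874708550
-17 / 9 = -1.89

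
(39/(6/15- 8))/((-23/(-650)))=-63375/437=-145.02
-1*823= -823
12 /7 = 1.71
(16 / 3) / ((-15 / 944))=-15104 / 45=-335.64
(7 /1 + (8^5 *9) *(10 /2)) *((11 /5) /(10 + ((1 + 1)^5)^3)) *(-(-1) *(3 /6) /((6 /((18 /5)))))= 16220237 /546300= 29.69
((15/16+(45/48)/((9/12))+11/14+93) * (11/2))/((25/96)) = 354717/175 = 2026.95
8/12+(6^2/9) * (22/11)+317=977/3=325.67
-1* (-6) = 6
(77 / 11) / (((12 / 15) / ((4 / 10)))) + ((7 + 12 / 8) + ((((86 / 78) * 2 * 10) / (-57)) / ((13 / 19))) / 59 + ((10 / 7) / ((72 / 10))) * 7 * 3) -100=-15047959 / 179478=-83.84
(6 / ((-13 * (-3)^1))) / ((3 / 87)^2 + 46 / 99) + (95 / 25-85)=-40774928 / 504205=-80.87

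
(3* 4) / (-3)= -4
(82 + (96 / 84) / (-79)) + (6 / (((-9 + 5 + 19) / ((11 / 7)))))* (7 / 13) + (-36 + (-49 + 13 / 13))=-60244 / 35945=-1.68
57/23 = 2.48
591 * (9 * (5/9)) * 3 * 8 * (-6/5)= -85104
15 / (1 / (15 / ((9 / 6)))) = 150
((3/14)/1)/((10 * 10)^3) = 0.00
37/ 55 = 0.67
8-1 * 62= -54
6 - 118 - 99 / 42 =-1601 / 14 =-114.36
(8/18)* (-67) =-268/9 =-29.78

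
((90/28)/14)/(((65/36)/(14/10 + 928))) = 376407/3185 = 118.18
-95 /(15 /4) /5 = -76 /15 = -5.07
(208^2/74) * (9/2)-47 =95605/37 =2583.92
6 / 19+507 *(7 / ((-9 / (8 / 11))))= -179618 / 627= -286.47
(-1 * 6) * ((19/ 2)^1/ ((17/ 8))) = -456/ 17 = -26.82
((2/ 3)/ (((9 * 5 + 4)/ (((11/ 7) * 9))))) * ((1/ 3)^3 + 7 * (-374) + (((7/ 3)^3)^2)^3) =808279.13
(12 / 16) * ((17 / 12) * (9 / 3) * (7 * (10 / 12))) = 18.59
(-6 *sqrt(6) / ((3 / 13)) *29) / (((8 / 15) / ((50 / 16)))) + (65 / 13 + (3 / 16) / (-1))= 77 / 16 - 141375 *sqrt(6) / 32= -10816.96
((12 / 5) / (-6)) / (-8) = 0.05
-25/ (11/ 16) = -400/ 11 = -36.36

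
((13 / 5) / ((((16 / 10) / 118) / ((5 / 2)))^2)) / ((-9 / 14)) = -39596375 / 288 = -137487.41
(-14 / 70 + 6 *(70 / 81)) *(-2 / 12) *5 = -673 / 162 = -4.15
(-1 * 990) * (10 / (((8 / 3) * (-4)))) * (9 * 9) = 601425 / 8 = 75178.12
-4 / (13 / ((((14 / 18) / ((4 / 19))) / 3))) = -133 / 351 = -0.38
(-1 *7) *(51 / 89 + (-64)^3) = 1835003.99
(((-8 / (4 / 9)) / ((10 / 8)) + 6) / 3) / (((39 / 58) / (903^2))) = -220704036 / 65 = -3395446.71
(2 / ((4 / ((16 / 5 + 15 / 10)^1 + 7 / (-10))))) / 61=2 / 61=0.03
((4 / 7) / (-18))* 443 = -886 / 63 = -14.06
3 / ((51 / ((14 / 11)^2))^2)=38416 / 12693747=0.00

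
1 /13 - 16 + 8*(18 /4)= 20.08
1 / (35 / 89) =89 / 35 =2.54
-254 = -254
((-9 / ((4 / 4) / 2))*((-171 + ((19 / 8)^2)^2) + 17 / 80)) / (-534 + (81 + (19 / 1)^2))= -25615107 / 942080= -27.19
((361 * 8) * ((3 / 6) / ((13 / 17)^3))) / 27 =7094372 / 59319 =119.60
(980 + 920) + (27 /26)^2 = 1285129 /676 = 1901.08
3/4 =0.75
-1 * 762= -762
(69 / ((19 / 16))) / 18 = 184 / 57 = 3.23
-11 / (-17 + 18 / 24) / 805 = 44 / 52325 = 0.00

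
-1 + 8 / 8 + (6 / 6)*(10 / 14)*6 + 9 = 93 / 7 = 13.29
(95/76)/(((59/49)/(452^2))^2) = 125272548403520/3481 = 35987517495.98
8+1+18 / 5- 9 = 3.60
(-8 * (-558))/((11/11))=4464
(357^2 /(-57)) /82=-27.27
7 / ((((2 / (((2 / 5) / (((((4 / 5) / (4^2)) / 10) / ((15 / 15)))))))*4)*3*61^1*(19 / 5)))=350 / 3477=0.10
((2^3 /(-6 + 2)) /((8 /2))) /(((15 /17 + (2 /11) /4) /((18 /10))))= -1683 /1735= -0.97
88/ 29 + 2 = 146/ 29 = 5.03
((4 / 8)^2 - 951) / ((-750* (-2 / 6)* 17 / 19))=-72257 / 17000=-4.25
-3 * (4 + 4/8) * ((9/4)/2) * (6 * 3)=-2187/8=-273.38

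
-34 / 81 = -0.42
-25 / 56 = -0.45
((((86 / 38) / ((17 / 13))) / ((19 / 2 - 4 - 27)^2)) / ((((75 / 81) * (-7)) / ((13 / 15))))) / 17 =-6084 / 206598875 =-0.00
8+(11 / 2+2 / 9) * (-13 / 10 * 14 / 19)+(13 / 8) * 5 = 72803 / 6840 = 10.64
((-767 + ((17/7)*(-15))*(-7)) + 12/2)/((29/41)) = -20746/29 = -715.38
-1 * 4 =-4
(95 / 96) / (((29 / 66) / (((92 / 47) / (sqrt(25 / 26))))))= 4807*sqrt(26) / 5452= 4.50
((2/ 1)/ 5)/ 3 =2/ 15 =0.13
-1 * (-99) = 99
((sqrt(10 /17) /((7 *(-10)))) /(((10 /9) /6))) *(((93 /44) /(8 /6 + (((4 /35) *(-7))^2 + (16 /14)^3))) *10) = -1845585 *sqrt(170) /66694672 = -0.36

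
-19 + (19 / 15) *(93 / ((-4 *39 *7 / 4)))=-26524 / 1365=-19.43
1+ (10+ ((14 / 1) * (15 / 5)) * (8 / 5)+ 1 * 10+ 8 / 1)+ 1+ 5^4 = 3611 / 5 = 722.20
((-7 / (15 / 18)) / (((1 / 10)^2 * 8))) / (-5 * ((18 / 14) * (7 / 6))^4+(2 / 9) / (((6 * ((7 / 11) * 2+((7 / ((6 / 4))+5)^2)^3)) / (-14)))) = 3664117372720 / 883314031671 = 4.15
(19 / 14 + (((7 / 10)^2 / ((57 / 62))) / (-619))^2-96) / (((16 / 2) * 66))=-2061849193754723 / 11502784422360000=-0.18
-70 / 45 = -1.56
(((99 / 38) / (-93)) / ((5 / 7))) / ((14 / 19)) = -0.05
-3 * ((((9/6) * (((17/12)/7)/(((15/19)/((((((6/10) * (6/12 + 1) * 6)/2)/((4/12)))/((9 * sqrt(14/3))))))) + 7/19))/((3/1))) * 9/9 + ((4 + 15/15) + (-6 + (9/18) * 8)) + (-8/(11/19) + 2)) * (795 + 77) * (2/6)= 1573524/209 - 35207 * sqrt(42)/4900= 7482.26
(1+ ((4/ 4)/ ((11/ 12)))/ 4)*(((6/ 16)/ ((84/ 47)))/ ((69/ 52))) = 611/ 3036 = 0.20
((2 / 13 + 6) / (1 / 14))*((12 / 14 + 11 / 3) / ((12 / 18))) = 7600 / 13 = 584.62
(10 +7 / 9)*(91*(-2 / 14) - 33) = -4462 / 9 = -495.78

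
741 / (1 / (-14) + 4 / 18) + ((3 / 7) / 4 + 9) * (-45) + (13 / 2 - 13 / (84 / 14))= 378715 / 84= 4508.51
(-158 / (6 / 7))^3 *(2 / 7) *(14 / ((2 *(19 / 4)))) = -1352899016 / 513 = -2637230.05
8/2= 4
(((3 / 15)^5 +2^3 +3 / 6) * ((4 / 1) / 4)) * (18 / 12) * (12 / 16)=478143 / 50000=9.56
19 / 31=0.61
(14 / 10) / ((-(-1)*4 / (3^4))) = 567 / 20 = 28.35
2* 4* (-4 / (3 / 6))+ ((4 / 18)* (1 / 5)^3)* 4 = -71992 / 1125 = -63.99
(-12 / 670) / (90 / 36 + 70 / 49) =-84 / 18425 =-0.00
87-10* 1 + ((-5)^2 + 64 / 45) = 4654 / 45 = 103.42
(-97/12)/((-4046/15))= 485/16184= 0.03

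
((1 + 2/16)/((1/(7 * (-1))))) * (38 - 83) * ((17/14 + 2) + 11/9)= 1572.19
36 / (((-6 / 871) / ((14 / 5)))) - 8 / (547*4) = -40020718 / 2735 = -14632.80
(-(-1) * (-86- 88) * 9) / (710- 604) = -783 / 53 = -14.77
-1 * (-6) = 6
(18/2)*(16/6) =24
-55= -55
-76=-76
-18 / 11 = -1.64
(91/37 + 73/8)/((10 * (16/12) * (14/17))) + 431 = 71617439/165760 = 432.06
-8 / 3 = -2.67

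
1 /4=0.25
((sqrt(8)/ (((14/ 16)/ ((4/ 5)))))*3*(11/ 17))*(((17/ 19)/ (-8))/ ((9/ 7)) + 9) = 1072984*sqrt(2)/ 33915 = 44.74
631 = 631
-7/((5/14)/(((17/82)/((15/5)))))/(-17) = 49/615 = 0.08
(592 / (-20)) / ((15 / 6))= -296 / 25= -11.84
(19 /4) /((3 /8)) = 38 /3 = 12.67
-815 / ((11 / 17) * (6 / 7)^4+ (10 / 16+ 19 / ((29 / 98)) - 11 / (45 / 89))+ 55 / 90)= -18.51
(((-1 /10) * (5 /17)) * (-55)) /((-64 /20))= -275 /544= -0.51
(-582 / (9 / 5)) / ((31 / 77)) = -74690 / 93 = -803.12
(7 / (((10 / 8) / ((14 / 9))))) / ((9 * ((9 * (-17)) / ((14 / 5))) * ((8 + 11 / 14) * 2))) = -38416 / 38108475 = -0.00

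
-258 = -258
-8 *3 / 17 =-24 / 17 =-1.41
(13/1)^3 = 2197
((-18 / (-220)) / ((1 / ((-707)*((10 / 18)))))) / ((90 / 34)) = -12019 / 990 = -12.14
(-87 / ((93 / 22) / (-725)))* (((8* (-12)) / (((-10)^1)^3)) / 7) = 222024 / 1085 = 204.63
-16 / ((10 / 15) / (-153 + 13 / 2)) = 3516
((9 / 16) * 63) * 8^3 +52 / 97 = 1760020 / 97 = 18144.54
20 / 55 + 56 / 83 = 1.04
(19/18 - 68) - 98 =-2969/18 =-164.94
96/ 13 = 7.38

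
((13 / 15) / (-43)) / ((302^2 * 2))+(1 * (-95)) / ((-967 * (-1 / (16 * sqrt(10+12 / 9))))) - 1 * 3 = -1520 * sqrt(102) / 2901 - 352959493 / 117653160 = -8.29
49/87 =0.56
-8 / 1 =-8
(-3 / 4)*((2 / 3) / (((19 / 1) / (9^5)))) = -59049 / 38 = -1553.92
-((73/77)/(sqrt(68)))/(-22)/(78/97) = 7081 * sqrt(17)/4492488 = 0.01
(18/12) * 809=1213.50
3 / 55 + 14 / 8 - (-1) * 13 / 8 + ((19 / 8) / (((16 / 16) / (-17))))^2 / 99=630293 / 31680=19.90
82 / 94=0.87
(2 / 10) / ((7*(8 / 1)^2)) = 1 / 2240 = 0.00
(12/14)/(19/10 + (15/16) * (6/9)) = 0.34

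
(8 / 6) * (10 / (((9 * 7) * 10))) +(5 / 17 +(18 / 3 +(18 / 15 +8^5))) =526538653 / 16065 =32775.52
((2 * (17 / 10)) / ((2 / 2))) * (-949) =-16133 / 5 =-3226.60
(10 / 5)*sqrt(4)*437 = 1748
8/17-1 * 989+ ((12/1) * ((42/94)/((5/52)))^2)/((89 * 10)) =-412863344297/417777125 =-988.24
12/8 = 1.50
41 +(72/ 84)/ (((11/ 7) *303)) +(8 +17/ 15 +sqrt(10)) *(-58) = -8144711/ 16665-58 *sqrt(10) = -672.14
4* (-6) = -24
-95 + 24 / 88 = -1042 / 11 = -94.73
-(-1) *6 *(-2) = -12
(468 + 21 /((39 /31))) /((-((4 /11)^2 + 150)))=-3.23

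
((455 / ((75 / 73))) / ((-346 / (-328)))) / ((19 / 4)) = 4357808 / 49305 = 88.38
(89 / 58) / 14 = 89 / 812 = 0.11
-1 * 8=-8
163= 163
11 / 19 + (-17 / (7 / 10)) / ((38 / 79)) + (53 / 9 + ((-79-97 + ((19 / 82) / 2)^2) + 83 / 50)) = -175739750827 / 804862800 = -218.35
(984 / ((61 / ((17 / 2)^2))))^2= 5054356836 / 3721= 1358332.93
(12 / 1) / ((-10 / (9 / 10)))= -27 / 25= -1.08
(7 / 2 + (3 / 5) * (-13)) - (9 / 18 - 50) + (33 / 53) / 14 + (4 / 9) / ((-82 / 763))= 56277773 / 1368990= 41.11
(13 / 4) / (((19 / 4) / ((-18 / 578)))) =-117 / 5491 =-0.02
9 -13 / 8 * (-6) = 75 / 4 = 18.75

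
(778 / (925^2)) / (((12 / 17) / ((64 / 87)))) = 211616 / 223318125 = 0.00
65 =65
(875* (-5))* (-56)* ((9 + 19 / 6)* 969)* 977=2821993667500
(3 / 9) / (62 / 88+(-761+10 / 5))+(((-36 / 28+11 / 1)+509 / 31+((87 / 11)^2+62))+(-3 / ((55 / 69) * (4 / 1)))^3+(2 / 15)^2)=20797495970085313 / 138768665112000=149.87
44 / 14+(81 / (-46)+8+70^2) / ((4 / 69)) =4739603 / 56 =84635.77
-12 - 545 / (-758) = -8551 / 758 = -11.28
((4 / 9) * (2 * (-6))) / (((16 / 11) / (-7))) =77 / 3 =25.67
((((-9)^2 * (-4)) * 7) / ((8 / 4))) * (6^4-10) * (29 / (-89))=42291396 / 89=475184.22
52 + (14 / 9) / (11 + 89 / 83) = 235049 / 4509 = 52.13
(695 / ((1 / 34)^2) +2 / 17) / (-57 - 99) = -2276357 / 442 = -5150.13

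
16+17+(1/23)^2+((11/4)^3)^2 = 465.51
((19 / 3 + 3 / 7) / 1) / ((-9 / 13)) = -1846 / 189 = -9.77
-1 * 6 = -6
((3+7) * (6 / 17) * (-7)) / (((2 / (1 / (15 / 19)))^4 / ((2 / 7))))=-1.14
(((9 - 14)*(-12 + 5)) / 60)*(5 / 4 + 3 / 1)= 119 / 48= 2.48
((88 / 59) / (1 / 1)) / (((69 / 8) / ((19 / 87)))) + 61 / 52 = 22300349 / 18417204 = 1.21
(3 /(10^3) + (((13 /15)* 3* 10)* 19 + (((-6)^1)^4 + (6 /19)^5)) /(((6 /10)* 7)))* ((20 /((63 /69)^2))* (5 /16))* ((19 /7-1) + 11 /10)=329927652708215783 /36689844542400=8992.34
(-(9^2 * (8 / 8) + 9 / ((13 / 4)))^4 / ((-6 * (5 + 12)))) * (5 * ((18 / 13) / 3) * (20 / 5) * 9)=253153551283380 / 6311981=40106830.37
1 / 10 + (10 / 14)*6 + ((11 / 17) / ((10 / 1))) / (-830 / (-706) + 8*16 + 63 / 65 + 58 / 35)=4419814463 / 1007662488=4.39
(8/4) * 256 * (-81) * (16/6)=-110592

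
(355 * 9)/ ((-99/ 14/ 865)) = -4299050/ 11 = -390822.73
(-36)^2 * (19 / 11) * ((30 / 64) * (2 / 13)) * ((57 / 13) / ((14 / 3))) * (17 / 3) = 22369365 / 26026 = 859.50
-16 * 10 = -160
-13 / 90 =-0.14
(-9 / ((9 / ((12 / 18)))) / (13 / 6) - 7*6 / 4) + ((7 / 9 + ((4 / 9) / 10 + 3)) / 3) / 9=-336943 / 31590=-10.67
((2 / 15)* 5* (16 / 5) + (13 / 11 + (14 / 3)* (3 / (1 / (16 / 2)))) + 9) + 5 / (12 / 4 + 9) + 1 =27661 / 220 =125.73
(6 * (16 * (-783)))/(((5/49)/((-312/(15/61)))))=23366423808/25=934656952.32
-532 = -532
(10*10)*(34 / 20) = 170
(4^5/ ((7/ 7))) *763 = 781312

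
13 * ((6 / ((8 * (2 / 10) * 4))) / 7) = 1.74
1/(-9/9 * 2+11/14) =-14/17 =-0.82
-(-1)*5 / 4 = 5 / 4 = 1.25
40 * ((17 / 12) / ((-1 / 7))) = -1190 / 3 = -396.67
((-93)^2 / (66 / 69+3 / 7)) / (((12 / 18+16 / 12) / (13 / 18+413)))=1291712.21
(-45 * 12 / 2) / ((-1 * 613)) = 270 / 613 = 0.44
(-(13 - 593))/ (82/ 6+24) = 1740/ 113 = 15.40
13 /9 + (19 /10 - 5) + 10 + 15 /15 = 841 /90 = 9.34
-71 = -71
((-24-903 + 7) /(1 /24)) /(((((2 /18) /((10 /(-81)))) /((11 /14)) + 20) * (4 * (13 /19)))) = -5768400 /13481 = -427.89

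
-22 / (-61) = 22 / 61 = 0.36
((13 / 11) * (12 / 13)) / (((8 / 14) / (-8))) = -168 / 11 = -15.27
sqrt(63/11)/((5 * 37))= 3 * sqrt(77)/2035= 0.01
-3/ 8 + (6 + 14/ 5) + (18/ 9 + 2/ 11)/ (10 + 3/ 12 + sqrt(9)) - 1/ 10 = 197979/ 23320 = 8.49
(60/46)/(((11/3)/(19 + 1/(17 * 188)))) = 6.76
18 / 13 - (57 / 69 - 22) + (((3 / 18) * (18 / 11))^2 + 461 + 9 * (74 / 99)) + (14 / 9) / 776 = 61950920825 / 126337068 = 490.36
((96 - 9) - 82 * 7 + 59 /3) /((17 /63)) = -29442 /17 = -1731.88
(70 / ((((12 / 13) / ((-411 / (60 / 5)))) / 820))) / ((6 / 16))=-51114700 / 9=-5679411.11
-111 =-111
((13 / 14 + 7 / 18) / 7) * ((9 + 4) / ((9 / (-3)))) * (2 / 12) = -1079 / 7938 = -0.14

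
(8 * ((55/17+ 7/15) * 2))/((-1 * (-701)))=15104/178755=0.08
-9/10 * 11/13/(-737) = 9/8710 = 0.00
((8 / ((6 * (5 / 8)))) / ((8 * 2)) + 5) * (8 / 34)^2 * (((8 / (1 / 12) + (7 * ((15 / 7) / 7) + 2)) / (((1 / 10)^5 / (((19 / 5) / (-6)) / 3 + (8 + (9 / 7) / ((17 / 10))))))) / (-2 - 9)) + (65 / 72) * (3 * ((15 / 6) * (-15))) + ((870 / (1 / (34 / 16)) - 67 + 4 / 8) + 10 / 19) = -623623503963427 / 282281328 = -2209226.90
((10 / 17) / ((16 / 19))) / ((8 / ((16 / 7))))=95 / 476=0.20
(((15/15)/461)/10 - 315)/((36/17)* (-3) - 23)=24686533/2300390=10.73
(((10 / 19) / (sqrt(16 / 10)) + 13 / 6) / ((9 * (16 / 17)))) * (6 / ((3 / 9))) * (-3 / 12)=-1.37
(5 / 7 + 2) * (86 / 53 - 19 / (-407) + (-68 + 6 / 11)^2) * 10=205209899570 / 1660967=123548.45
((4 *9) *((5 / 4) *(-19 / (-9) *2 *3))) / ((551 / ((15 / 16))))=225 / 232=0.97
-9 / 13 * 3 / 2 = -27 / 26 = -1.04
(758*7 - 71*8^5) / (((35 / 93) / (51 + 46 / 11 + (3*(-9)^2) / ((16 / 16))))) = -141613111776 / 77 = -1839131321.77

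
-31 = -31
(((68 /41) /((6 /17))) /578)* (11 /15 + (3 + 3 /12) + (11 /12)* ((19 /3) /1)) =881 /11070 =0.08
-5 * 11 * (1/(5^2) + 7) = -1936/5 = -387.20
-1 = -1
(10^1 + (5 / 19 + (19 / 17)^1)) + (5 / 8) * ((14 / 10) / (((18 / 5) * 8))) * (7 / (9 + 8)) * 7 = 4267337 / 372096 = 11.47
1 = 1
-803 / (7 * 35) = -803 / 245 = -3.28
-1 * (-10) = 10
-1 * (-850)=850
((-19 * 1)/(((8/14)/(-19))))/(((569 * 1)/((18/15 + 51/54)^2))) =94128223/18435600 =5.11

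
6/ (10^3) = 0.01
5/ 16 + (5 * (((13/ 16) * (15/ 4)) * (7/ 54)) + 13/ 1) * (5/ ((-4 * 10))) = -14371/ 9216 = -1.56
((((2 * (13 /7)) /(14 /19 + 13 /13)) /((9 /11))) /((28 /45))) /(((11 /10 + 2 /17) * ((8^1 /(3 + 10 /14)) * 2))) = 1364675 /1704024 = 0.80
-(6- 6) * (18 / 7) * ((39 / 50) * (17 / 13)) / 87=0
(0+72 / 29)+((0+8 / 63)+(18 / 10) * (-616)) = -10105048 / 9135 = -1106.19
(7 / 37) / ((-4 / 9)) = -63 / 148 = -0.43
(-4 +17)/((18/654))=1417/3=472.33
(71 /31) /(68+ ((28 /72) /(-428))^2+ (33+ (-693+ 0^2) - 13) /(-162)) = 1404654912 /44252247877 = 0.03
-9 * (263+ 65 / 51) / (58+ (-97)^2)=-40434 / 160939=-0.25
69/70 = 0.99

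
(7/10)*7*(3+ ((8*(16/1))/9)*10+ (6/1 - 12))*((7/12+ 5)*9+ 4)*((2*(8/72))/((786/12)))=13323149/106110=125.56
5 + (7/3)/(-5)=68/15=4.53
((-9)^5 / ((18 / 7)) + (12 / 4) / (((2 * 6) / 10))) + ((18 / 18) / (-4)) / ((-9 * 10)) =-8265959 / 360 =-22961.00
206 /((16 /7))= 721 /8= 90.12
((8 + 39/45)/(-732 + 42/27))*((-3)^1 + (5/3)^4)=-1337/23355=-0.06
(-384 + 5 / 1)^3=-54439939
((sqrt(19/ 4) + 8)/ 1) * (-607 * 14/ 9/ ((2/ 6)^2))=-67984 - 4249 * sqrt(19)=-86504.96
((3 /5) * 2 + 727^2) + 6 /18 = 7927958 /15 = 528530.53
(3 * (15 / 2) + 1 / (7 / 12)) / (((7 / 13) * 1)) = 4407 / 98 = 44.97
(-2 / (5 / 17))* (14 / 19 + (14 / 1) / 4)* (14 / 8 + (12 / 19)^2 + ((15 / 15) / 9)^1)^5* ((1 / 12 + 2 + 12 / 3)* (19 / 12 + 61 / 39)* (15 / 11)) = -2144237149724665699684928994641 / 48348097490208695428694016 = -44349.98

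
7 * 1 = 7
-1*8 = -8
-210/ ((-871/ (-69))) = -14490/ 871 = -16.64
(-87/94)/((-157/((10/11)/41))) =435/3327929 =0.00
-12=-12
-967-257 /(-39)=-37456 /39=-960.41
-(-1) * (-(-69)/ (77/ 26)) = 1794/ 77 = 23.30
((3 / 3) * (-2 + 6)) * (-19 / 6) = -38 / 3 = -12.67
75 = 75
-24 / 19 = -1.26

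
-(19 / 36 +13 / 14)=-367 / 252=-1.46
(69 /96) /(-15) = -23 /480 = -0.05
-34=-34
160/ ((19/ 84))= 13440/ 19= 707.37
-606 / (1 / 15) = -9090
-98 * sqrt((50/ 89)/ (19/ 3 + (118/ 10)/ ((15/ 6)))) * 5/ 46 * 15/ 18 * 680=-10412500 * sqrt(442686)/ 5090889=-1360.85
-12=-12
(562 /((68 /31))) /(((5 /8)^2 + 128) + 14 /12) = 836256 /422875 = 1.98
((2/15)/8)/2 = 1/120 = 0.01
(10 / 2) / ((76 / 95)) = 25 / 4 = 6.25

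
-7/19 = -0.37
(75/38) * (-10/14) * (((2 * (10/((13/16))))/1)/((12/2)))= -10000/1729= -5.78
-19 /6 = -3.17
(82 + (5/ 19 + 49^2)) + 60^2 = 115582/ 19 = 6083.26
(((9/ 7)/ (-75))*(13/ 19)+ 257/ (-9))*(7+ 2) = -854876/ 3325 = -257.11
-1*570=-570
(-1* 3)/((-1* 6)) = 0.50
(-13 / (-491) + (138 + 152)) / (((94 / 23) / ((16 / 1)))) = 26202152 / 23077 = 1135.42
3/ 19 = 0.16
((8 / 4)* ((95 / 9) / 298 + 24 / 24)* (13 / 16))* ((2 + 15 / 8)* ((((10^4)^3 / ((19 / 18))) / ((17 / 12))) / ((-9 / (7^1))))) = -489619812500000000 / 144381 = -3391165129068.23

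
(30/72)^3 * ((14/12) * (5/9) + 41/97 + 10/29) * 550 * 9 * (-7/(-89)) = 51744240625/1297850688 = 39.87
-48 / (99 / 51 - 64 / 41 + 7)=-4182 / 643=-6.50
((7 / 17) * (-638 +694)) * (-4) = -1568 / 17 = -92.24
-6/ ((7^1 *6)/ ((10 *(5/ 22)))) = -25/ 77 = -0.32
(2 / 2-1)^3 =0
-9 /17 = -0.53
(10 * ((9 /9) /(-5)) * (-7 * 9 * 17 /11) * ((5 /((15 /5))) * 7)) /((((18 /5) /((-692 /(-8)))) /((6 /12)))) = 3602725 /132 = 27293.37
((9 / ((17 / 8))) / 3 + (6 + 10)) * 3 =888 / 17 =52.24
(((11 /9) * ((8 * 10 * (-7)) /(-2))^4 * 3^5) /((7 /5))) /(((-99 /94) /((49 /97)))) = -625428321649.48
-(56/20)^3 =-2744/125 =-21.95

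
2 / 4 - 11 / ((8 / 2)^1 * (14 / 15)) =-137 / 56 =-2.45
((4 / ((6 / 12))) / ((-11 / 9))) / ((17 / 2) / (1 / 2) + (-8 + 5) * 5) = -36 / 11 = -3.27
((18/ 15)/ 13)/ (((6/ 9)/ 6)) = 54/ 65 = 0.83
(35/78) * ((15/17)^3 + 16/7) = 511165/383214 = 1.33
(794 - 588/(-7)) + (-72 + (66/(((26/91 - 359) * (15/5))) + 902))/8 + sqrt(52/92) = sqrt(299)/23 + 2465155/2511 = 982.49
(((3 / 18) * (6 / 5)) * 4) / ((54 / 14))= 28 / 135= 0.21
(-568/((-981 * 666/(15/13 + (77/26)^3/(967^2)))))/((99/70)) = 47125692710705/66440277940084191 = 0.00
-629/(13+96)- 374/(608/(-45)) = 726019/33136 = 21.91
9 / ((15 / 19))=11.40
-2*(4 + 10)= -28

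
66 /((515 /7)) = 462 /515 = 0.90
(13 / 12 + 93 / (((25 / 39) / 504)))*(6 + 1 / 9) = 241300631 / 540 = 446853.02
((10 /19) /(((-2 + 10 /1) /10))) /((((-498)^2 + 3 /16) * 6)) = 100 /226179819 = 0.00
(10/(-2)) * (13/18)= -3.61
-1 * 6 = -6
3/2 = 1.50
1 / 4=0.25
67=67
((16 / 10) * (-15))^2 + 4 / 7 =4036 / 7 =576.57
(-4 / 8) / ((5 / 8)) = -4 / 5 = -0.80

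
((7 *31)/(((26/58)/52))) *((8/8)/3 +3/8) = 106981/6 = 17830.17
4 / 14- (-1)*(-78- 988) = -7460 / 7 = -1065.71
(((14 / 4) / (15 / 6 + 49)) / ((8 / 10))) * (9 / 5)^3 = 5103 / 10300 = 0.50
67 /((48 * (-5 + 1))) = -67 /192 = -0.35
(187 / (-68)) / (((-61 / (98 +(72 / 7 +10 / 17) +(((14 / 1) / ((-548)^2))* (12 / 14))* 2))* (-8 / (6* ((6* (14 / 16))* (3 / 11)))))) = -13131252495 / 2491321984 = -5.27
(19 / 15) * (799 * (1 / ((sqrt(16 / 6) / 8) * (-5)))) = -30362 * sqrt(6) / 75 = -991.62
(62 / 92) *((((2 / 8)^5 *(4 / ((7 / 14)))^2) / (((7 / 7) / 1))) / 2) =31 / 1472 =0.02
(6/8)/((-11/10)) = -15/22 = -0.68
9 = 9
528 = 528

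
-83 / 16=-5.19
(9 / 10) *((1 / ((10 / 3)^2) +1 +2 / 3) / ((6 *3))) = 0.09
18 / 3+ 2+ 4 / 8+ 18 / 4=13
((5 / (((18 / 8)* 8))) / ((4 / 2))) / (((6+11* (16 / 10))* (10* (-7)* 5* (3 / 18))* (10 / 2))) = -1 / 49560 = -0.00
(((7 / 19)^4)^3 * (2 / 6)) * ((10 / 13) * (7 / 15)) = 193778020814 / 258957845530740837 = 0.00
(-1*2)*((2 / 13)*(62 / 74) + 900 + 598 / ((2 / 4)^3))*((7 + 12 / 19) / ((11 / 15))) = -11893187100 / 100529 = -118306.03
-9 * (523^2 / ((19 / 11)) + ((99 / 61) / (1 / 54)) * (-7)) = -1645442469 / 1159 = -1419708.77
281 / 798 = 0.35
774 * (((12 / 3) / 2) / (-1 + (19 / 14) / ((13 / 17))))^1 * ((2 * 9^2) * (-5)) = -76068720 / 47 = -1618483.40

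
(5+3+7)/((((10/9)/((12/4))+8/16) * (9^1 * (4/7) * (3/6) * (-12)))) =-105/188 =-0.56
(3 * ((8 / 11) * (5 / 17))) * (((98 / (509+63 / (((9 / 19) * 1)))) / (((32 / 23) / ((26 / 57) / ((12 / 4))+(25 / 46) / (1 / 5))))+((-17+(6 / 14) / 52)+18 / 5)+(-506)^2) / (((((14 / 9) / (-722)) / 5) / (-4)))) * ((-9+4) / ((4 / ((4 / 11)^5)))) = -12121230.28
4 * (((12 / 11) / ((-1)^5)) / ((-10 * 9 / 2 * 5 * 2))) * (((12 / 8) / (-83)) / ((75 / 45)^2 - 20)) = 36 / 3537875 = 0.00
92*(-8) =-736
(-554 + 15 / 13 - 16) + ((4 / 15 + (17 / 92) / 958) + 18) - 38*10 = -15993419653 / 17186520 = -930.58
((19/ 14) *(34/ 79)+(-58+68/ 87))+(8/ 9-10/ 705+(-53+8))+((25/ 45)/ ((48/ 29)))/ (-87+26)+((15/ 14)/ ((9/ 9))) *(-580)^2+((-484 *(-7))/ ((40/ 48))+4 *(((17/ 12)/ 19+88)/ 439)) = 301852071624858185629/ 828366818988240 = 364394.21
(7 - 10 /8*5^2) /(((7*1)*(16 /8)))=-97 /56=-1.73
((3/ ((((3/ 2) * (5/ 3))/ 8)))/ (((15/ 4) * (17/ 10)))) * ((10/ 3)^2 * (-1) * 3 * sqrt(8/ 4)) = -70.99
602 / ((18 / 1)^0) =602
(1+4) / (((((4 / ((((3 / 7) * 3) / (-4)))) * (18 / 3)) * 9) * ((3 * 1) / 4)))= -5 / 504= -0.01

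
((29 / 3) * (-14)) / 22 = -203 / 33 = -6.15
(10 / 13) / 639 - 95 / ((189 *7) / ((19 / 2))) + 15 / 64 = -0.45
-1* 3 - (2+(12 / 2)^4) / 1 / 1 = -1301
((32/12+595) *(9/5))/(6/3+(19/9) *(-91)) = -48411/8555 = -5.66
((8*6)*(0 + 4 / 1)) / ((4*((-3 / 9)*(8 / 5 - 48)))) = 90 / 29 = 3.10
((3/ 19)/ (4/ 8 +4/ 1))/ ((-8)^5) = -1/ 933888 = -0.00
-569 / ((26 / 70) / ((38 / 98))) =-54055 / 91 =-594.01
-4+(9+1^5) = 6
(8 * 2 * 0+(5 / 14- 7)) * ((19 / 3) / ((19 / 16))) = -248 / 7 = -35.43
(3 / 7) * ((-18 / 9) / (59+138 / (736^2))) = -70656 / 4863509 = -0.01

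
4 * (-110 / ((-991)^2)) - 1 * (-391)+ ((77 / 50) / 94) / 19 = 34290671148537 / 87699833300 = 391.00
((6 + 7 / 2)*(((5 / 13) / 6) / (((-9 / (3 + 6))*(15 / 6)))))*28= -266 / 39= -6.82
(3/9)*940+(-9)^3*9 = -6247.67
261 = 261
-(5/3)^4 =-625/81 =-7.72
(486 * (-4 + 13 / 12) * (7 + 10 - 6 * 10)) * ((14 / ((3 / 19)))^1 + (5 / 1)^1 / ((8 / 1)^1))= 87080805 / 16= 5442550.31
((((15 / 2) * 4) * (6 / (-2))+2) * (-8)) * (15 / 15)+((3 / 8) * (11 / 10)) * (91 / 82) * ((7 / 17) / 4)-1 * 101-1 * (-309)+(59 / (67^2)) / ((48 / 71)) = 912.07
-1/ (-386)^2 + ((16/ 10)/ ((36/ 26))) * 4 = 30991123/ 6704820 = 4.62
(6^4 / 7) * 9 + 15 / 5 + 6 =11727 / 7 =1675.29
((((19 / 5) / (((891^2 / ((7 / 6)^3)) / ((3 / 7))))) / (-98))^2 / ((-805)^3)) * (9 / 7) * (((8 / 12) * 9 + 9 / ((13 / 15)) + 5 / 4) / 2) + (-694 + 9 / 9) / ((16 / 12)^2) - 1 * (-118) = -535332616867399541491501247291 / 1969492267159897140460800000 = -271.81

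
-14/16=-7/8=-0.88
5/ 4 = 1.25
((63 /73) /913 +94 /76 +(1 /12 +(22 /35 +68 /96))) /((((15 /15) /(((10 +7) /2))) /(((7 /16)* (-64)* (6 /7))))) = -48065623591 /88643170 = -542.24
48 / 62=0.77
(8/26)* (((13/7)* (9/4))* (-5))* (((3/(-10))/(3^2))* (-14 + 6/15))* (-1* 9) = 918/35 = 26.23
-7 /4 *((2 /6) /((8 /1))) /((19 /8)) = -7 /228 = -0.03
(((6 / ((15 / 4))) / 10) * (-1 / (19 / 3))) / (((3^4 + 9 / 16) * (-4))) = 16 / 206625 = 0.00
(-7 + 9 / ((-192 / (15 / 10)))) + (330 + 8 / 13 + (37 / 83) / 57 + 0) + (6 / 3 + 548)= 873.55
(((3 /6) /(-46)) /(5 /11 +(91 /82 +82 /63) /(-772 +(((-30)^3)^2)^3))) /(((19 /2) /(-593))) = 6527612563896500999999986992642252 /4373090127890189999999991345768679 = 1.49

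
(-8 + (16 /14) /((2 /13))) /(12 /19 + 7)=-0.07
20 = 20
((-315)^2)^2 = 9845600625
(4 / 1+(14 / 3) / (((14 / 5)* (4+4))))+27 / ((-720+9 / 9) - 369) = 13655 / 3264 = 4.18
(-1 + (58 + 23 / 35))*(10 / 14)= 2018 / 49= 41.18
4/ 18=2/ 9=0.22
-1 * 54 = -54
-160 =-160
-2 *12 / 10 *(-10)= 24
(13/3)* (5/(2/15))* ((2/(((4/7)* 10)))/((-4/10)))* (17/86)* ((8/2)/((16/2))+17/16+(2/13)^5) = -27616440075/628798976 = -43.92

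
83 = 83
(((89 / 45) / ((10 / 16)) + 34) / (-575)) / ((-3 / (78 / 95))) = 217412 / 12290625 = 0.02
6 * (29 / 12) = 29 / 2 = 14.50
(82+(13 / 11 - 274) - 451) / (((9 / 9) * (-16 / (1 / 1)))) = 40.11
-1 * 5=-5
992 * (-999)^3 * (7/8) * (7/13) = -6057790221924/13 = -465983863224.92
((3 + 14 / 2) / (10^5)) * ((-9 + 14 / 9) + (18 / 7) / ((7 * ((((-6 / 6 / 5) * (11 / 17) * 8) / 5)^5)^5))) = -41515308559800405094351129212706446626116623304365377172535270749497 / 9025585767869341103932457978359986775683874884157440000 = -4599735643485.10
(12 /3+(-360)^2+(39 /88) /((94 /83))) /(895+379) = 1072087525 /10538528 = 101.73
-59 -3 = -62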